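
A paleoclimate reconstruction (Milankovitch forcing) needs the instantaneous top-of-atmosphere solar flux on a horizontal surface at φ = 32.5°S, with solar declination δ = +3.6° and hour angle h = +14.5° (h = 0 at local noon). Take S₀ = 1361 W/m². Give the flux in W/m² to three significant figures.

cos θ_z = sin φ sin δ + cos φ cos δ cos h = -0.033737 + 0.814916 = 0.781179.
Flux = S₀ · cos θ_z = 1361 × 0.781179 = 1063 W/m².

1.06e+03 W/m²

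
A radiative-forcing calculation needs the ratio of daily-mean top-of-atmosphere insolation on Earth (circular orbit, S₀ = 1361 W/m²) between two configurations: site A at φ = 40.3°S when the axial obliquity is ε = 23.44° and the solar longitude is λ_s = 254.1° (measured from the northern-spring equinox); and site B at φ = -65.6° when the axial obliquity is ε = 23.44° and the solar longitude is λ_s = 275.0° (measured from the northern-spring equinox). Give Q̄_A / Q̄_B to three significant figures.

— Configuration A (φ=-40.3°):
Solar declination: sin δ = sin ε · sin λ_s = sin 23.44° × sin 254.1° = -0.38257, so δ = -22.493°.
cos H₀ = −tan(-40.3°) tan(-22.493°) = -0.3512, H₀ = 1.9296 rad.
Bracket: H₀ sin φ sin δ + cos φ cos δ sin H₀ = 1.9296×-0.64679×-0.38257 + 0.76267×0.92393×0.93632 = 0.477465 + 0.659781 = 1.137246.
Q̄ = (S₀/π) × [bracket] = (1361/π) × 1.137246 = 492.68 W/m².
— Configuration B (φ=-65.6°):
Solar declination: sin δ = sin ε · sin λ_s = sin 23.44° × sin 275.0° = -0.39627, so δ = -23.346°.
cos H₀ = −tan(-65.6°) tan(-23.346°) = -0.9515, H₀ = 2.8288 rad.
Bracket: H₀ sin φ sin δ + cos φ cos δ sin H₀ = 2.8288×-0.91068×-0.39627 + 0.41310×0.91813×0.30771 = 1.020844 + 0.116708 = 1.137552.
Q̄ = (S₀/π) × [bracket] = (1361/π) × 1.137552 = 492.81 W/m².
Ratio Q̄_A / Q̄_B = 492.68 / 492.81 = 0.9997.

Q̄_A / Q̄_B ≈ 1.00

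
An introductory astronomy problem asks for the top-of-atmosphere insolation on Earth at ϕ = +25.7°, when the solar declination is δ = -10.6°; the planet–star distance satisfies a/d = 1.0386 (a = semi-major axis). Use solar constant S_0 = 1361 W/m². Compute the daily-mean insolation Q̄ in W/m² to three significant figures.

cos h₀ = −tan(+25.7°) tan(-10.600°) = 0.0901, h₀ = 1.4806 rad.
Bracket: h₀ sin ϕ sin δ + cos ϕ cos δ sin h₀ = 1.4806×0.43366×-0.18395 + 0.90108×0.98294×0.99594 = -0.118110 + 0.882112 = 0.764002.
Inverse-square distance factor (a/d)² = 1.0386² = 1.078690.
Q̄ = (S_0/π) × 1.078690 × [bracket] = (1361/π) × 1.078690 × 0.764002 = 357.0 W/m².

Q̄ ≈ 357 W/m²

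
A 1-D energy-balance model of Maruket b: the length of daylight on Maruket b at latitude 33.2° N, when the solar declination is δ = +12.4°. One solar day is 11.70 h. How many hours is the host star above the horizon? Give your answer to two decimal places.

6.39 h

cos H₀ = −tan φ · tan δ = −tan(+33.2°) × tan(+12.400°) = -0.1439, so H₀ = 1.7152 rad = 98.27°.
Daylight = 2H₀/(2π) × 11.70 h = (1.7152/π) × 11.70 = 6.39 h.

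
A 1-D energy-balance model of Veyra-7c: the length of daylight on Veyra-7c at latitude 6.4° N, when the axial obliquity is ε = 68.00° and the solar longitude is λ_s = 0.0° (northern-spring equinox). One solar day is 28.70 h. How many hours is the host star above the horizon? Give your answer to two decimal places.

14.35 h

Solar declination: sin δ = sin ε · sin λ_s = sin 68.00° × sin 0.0° = 0.00000, so δ = +0.000°.
cos H₀ = −tan φ · tan δ = −tan(+6.4°) × tan(+0.000°) = -0.0000, so H₀ = 1.5708 rad = 90.00°.
Daylight = 2H₀/(2π) × 28.70 h = (1.5708/π) × 28.70 = 14.35 h.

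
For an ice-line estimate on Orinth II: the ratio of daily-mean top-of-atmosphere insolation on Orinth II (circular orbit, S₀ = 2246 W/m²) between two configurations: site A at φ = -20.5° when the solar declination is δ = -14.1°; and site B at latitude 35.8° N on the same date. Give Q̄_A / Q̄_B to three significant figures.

Q̄_A / Q̄_B ≈ 1.82

— Configuration A (φ=-20.5°):
cos H₀ = −tan(-20.5°) tan(-14.100°) = -0.0939, H₀ = 1.6648 rad.
Bracket: H₀ sin φ sin δ + cos φ cos δ sin H₀ = 1.6648×-0.35021×-0.24362 + 0.93667×0.96987×0.99558 = 0.142038 + 0.904433 = 1.046471.
Q̄ = (S₀/π) × [bracket] = (2246/π) × 1.046471 = 748.15 W/m².
— Configuration B (φ=+35.8°):
cos H₀ = −tan(+35.8°) tan(-14.100°) = 0.1812, H₀ = 1.3886 rad.
Bracket: H₀ sin φ sin δ + cos φ cos δ sin H₀ = 1.3886×0.58496×-0.24362 + 0.81106×0.96987×0.98345 = -0.197887 + 0.773604 = 0.575717.
Q̄ = (S₀/π) × [bracket] = (2246/π) × 0.575717 = 411.59 W/m².
Ratio Q̄_A / Q̄_B = 748.15 / 411.59 = 1.818.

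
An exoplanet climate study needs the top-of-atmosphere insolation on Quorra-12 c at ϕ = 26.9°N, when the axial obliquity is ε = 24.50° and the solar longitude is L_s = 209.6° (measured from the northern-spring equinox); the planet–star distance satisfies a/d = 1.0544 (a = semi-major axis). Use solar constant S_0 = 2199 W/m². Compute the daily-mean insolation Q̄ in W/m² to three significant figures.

Q̄ ≈ 570 W/m²

Solar declination: sin δ = sin ε · sin L_s = sin 24.50° × sin 209.6° = -0.20483, so δ = -11.820°.
cos h₀ = −tan(+26.9°) tan(-11.820°) = 0.1062, h₀ = 1.4644 rad.
Bracket: h₀ sin ϕ sin δ + cos ϕ cos δ sin h₀ = 1.4644×0.45243×-0.20483 + 0.89180×0.97880×0.99435 = -0.135708 + 0.867962 = 0.732254.
Inverse-square distance factor (a/d)² = 1.0544² = 1.111759.
Q̄ = (S_0/π) × 1.111759 × [bracket] = (2199/π) × 1.111759 × 0.732254 = 569.8 W/m².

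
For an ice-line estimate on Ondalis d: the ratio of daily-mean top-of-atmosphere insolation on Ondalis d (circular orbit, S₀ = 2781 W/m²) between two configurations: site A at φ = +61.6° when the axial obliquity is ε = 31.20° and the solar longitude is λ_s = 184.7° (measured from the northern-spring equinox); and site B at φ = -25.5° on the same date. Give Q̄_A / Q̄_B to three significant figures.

— Configuration A (φ=+61.6°):
Solar declination: sin δ = sin ε · sin λ_s = sin 31.20° × sin 184.7° = -0.04245, so δ = -2.433°.
cos H₀ = −tan(+61.6°) tan(-2.433°) = 0.0786, H₀ = 1.4921 rad.
Bracket: H₀ sin φ sin δ + cos φ cos δ sin H₀ = 1.4921×0.87965×-0.04245 + 0.47562×0.99910×0.99691 = -0.055717 + 0.473724 = 0.418007.
Q̄ = (S₀/π) × [bracket] = (2781/π) × 0.418007 = 370.03 W/m².
— Configuration B (φ=-25.5°):
cos H₀ = −tan(-25.5°) tan(-2.433°) = -0.0203, H₀ = 1.5911 rad.
Bracket: H₀ sin φ sin δ + cos φ cos δ sin H₀ = 1.5911×-0.43051×-0.04245 + 0.90259×0.99910×0.99979 = 0.029078 + 0.901588 = 0.930666.
Q̄ = (S₀/π) × [bracket] = (2781/π) × 0.930666 = 823.84 W/m².
Ratio Q̄_A / Q̄_B = 370.03 / 823.84 = 0.4492.

Q̄_A / Q̄_B ≈ 0.449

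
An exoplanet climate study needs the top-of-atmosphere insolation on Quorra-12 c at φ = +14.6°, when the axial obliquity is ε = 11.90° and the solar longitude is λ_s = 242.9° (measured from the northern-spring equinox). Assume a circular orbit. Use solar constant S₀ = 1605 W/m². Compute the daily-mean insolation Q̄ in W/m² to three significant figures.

Q̄ ≈ 449 W/m²

Solar declination: sin δ = sin ε · sin λ_s = sin 11.90° × sin 242.9° = -0.18357, so δ = -10.578°.
cos H₀ = −tan(+14.6°) tan(-10.578°) = 0.0486, H₀ = 1.5221 rad.
Bracket: H₀ sin φ sin δ + cos φ cos δ sin H₀ = 1.5221×0.25207×-0.18357 + 0.96771×0.98301×0.99882 = -0.070431 + 0.950146 = 0.879715.
Q̄ = (S₀/π) × [bracket] = (1605/π) × 0.879715 = 449.4 W/m².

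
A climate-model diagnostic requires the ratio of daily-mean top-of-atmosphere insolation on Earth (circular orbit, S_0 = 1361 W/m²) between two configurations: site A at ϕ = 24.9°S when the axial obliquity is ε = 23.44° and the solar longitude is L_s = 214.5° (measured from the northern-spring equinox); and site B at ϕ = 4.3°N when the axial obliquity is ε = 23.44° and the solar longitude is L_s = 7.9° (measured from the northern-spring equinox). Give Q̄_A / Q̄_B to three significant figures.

— Configuration A (ϕ=-24.9°):
Solar declination: sin δ = sin ε · sin L_s = sin 23.44° × sin 214.5° = -0.22531, so δ = -13.021°.
cos h₀ = −tan(-24.9°) tan(-13.021°) = -0.1073, h₀ = 1.6783 rad.
Bracket: h₀ sin ϕ sin δ + cos ϕ cos δ sin h₀ = 1.6783×-0.42104×-0.22531 + 0.90704×0.97429×0.99422 = 0.159211 + 0.878612 = 1.037823.
Q̄ = (S_0/π) × [bracket] = (1361/π) × 1.037823 = 449.61 W/m².
— Configuration B (ϕ=+4.3°):
Solar declination: sin δ = sin ε · sin L_s = sin 23.44° × sin 7.9° = 0.05467, so δ = +3.134°.
cos h₀ = −tan(+4.3°) tan(+3.134°) = -0.0041, h₀ = 1.5749 rad.
Bracket: h₀ sin ϕ sin δ + cos ϕ cos δ sin h₀ = 1.5749×0.07498×0.05467 + 0.99719×0.99850×0.99999 = 0.006456 + 0.995684 = 1.002140.
Q̄ = (S_0/π) × [bracket] = (1361/π) × 1.002140 = 434.15 W/m².
Ratio Q̄_A / Q̄_B = 449.61 / 434.15 = 1.036.

Q̄_A / Q̄_B ≈ 1.04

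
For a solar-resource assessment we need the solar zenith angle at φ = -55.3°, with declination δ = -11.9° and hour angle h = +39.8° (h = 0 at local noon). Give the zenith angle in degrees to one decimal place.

cos θ_z = sin φ sin δ + cos φ cos δ cos h = 0.169530 + 0.427969 = 0.597499.
θ_z = arccos(0.597499) = 53.3°.

θ_z = 53.3°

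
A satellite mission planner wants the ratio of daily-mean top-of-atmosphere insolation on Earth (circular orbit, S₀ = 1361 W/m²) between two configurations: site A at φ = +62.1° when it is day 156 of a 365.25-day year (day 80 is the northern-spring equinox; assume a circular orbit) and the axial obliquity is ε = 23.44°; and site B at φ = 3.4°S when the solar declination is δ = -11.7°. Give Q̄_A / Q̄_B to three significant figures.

Q̄_A / Q̄_B ≈ 1.11

— Configuration A (φ=+62.1°):
Solar longitude: λ_s = 360° × (156 − 80)/365.25 = 74.908°.
sin δ = sin 23.44° × sin 74.908° = 0.38407, so δ = +22.586°.
cos H₀ = −tan(+62.1°) tan(+22.586°) = -0.7856, H₀ = 2.4745 rad.
Bracket: H₀ sin φ sin δ + cos φ cos δ sin H₀ = 2.4745×0.88377×0.38407 + 0.46793×0.92330×0.61869 = 0.839918 + 0.267299 = 1.107217.
Q̄ = (S₀/π) × [bracket] = (1361/π) × 1.107217 = 479.67 W/m².
— Configuration B (φ=-3.4°):
cos H₀ = −tan(-3.4°) tan(-11.700°) = -0.0123, H₀ = 1.5831 rad.
Bracket: H₀ sin φ sin δ + cos φ cos δ sin H₀ = 1.5831×-0.05931×-0.20279 + 0.99824×0.97922×0.99992 = 0.019041 + 0.977418 = 0.996459.
Q̄ = (S₀/π) × [bracket] = (1361/π) × 0.996459 = 431.69 W/m².
Ratio Q̄_A / Q̄_B = 479.67 / 431.69 = 1.111.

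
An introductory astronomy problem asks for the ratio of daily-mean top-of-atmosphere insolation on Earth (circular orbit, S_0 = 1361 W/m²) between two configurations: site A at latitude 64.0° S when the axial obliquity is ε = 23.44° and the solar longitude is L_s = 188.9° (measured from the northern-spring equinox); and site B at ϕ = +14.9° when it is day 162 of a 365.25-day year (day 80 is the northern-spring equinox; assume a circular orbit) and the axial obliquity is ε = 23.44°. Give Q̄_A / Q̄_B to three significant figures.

Q̄_A / Q̄_B ≈ 0.501

— Configuration A (ϕ=-64.0°):
Solar declination: sin δ = sin ε · sin L_s = sin 23.44° × sin 188.9° = -0.06154, so δ = -3.528°.
cos h₀ = −tan(-64.0°) tan(-3.528°) = -0.1264, h₀ = 1.6976 rad.
Bracket: h₀ sin ϕ sin δ + cos ϕ cos δ sin h₀ = 1.6976×-0.89879×-0.06154 + 0.43837×0.99810×0.99198 = 0.093897 + 0.434028 = 0.527925.
Q̄ = (S_0/π) × [bracket] = (1361/π) × 0.527925 = 228.71 W/m².
— Configuration B (ϕ=+14.9°):
Solar longitude: L_s = 360° × (162 − 80)/365.25 = 80.821°.
sin δ = sin 23.44° × sin 80.821° = 0.39270, so δ = +23.122°.
cos h₀ = −tan(+14.9°) tan(+23.122°) = -0.1136, h₀ = 1.6847 rad.
Bracket: h₀ sin ϕ sin δ + cos ϕ cos δ sin h₀ = 1.6847×0.25713×0.39270 + 0.96638×0.91967×0.99352 = 0.170112 + 0.882992 = 1.053104.
Q̄ = (S_0/π) × [bracket] = (1361/π) × 1.053104 = 456.23 W/m².
Ratio Q̄_A / Q̄_B = 228.71 / 456.23 = 0.5013.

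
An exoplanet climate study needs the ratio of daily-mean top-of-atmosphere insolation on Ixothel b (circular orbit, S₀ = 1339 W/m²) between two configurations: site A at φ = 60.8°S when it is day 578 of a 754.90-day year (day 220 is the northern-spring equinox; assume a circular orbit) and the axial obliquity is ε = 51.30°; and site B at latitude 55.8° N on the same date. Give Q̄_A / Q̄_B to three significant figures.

Q̄_A / Q̄_B ≈ 0.443

— Configuration A (φ=-60.8°):
Solar longitude: λ_s = 360° × (578 − 220)/754.90 = 170.725°.
sin δ = sin 51.30° × sin 170.725° = 0.12579, so δ = +7.226°.
cos H₀ = −tan(-60.8°) tan(+7.226°) = 0.2269, H₀ = 1.3419 rad.
Bracket: H₀ sin φ sin δ + cos φ cos δ sin H₀ = 1.3419×-0.87292×0.12579 + 0.48786×0.99206×0.97392 = -0.147347 + 0.471364 = 0.324017.
Q̄ = (S₀/π) × [bracket] = (1339/π) × 0.324017 = 138.10 W/m².
— Configuration B (φ=+55.8°):
cos H₀ = −tan(+55.8°) tan(+7.226°) = -0.1866, H₀ = 1.7585 rad.
Bracket: H₀ sin φ sin δ + cos φ cos δ sin H₀ = 1.7585×0.82708×0.12579 + 0.56208×0.99206×0.98244 = 0.182952 + 0.547825 = 0.730777.
Q̄ = (S₀/π) × [bracket] = (1339/π) × 0.730777 = 311.47 W/m².
Ratio Q̄_A / Q̄_B = 138.10 / 311.47 = 0.4434.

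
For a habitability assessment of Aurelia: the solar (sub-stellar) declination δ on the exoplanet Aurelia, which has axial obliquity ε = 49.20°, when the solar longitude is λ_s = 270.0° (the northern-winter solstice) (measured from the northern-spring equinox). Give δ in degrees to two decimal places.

sin δ = sin ε · sin λ_s = sin 49.20° × sin 270.0° = -0.756995.
δ = arcsin(-0.756995) = -49.20°.

δ = -49.20°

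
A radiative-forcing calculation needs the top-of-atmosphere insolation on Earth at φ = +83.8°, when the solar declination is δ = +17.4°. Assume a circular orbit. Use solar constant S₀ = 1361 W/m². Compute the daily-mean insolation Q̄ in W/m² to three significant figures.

cos H₀ = −tan(+83.8°) tan(+17.400°) = -2.8847 ≤ −1 ⇒ polar day, H₀ = π.
Bracket: H₀ sin φ sin δ + cos φ cos δ sin H₀ = 3.1416×0.99415×0.29904 + 0.10800×0.95424×0.00000 = 0.933968 + 0.000000 = 0.933968.
Q̄ = (S₀/π) × [bracket] = (1361/π) × 0.933968 = 404.6 W/m².

Q̄ ≈ 405 W/m²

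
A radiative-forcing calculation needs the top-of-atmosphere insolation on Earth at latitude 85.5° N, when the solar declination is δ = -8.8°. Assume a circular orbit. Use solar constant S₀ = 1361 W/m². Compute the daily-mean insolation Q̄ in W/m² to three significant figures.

cos H₀ = −tan(+85.5°) tan(-8.800°) = 1.9670 ≥ 1 ⇒ polar night, H₀ = 0 and Q̄ = 0.

Q̄ ≈ 0.00 W/m²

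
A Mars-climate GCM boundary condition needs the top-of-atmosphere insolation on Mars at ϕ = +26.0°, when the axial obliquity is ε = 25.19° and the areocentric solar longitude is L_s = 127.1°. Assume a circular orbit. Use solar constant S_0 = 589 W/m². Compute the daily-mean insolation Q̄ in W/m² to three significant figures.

Q̄ ≈ 205 W/m²

sin δ = sin 25.19° × sin 127.1° = 0.33947, so δ = +19.845°.
cos h₀ = −tan(+26.0°) tan(+19.845°) = -0.1760, h₀ = 1.7477 rad.
Bracket: h₀ sin ϕ sin δ + cos ϕ cos δ sin h₀ = 1.7477×0.43837×0.33947 + 0.89879×0.94062×0.98439 = 0.260081 + 0.832223 = 1.092304.
Q̄ = (S_0/π) × [bracket] = (589/π) × 1.092304 = 204.8 W/m².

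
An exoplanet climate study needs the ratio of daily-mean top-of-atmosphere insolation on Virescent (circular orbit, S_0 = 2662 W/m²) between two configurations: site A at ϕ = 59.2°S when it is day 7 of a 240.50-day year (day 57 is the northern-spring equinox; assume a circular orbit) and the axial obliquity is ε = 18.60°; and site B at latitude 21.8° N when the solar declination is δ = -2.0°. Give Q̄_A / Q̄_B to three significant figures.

Q̄_A / Q̄_B ≈ 1.08

— Configuration A (ϕ=-59.2°):
Solar longitude: L_s = 360° × (7 − 57)/240.50 = -74.844°, i.e. -74.844° + 360° = 285.156°.
sin δ = sin 18.60° × sin 285.156° = -0.30787, so δ = -17.931°.
cos h₀ = −tan(-59.2°) tan(-17.931°) = -0.5428, h₀ = 2.1446 rad.
Bracket: h₀ sin ϕ sin δ + cos ϕ cos δ sin h₀ = 2.1446×-0.85896×-0.30787 + 0.51204×0.95143×0.83985 = 0.567135 + 0.409150 = 0.976285.
Q̄ = (S_0/π) × [bracket] = (2662/π) × 0.976285 = 827.25 W/m².
— Configuration B (ϕ=+21.8°):
cos h₀ = −tan(+21.8°) tan(-2.000°) = 0.0140, h₀ = 1.5568 rad.
Bracket: h₀ sin ϕ sin δ + cos ϕ cos δ sin h₀ = 1.5568×0.37137×-0.03490 + 0.92849×0.99939×0.99990 = -0.020177 + 0.927831 = 0.907654.
Q̄ = (S_0/π) × [bracket] = (2662/π) × 0.907654 = 769.09 W/m².
Ratio Q̄_A / Q̄_B = 827.25 / 769.09 = 1.076.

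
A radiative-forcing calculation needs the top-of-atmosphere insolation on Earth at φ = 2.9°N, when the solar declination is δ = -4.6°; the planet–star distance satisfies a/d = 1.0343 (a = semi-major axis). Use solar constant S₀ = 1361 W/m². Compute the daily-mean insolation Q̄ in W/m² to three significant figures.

Q̄ ≈ 458 W/m²

cos H₀ = −tan(+2.9°) tan(-4.600°) = 0.0041, H₀ = 1.5667 rad.
Bracket: H₀ sin φ sin δ + cos φ cos δ sin H₀ = 1.5667×0.05059×-0.08020 + 0.99872×0.99678×0.99999 = -0.006357 + 0.995494 = 0.989137.
Inverse-square distance factor (a/d)² = 1.0343² = 1.069776.
Q̄ = (S₀/π) × 1.069776 × [bracket] = (1361/π) × 1.069776 × 0.989137 = 458.4 W/m².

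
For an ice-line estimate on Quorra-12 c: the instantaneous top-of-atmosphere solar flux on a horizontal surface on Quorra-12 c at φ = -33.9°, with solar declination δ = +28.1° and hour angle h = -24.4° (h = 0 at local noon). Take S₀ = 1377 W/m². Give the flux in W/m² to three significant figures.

cos θ_z = sin φ sin δ + cos φ cos δ cos h = -0.262705 + 0.666781 = 0.404076.
Flux = S₀ · cos θ_z = 1377 × 0.404076 = 556.4 W/m².

556 W/m²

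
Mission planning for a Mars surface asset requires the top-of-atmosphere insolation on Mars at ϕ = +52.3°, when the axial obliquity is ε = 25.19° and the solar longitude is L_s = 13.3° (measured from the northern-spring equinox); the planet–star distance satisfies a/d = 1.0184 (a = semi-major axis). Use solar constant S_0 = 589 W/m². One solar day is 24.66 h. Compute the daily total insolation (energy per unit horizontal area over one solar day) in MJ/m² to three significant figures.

12.7 MJ/m²

Solar declination: sin δ = sin ε · sin L_s = sin 25.19° × sin 13.3° = 0.09791, so δ = +5.619°.
cos h₀ = −tan(+52.3°) tan(+5.619°) = -0.1273, h₀ = 1.6984 rad.
Bracket: h₀ sin ϕ sin δ + cos ϕ cos δ sin h₀ = 1.6984×0.79122×0.09791 + 0.61153×0.99519×0.99186 = 0.131572 + 0.603635 = 0.735207.
Inverse-square distance factor (a/d)² = 1.0184² = 1.037139.
Q̄ = (S_0/π) × 1.037139 × [bracket] = (589/π) × 1.037139 × 0.735207 = 142.96 W/m².
Daily total = Q̄ × 24.66 h × 3600 s/h = 142.96 × 24.66 × 3600 / 10⁶ = 12.69 MJ/m².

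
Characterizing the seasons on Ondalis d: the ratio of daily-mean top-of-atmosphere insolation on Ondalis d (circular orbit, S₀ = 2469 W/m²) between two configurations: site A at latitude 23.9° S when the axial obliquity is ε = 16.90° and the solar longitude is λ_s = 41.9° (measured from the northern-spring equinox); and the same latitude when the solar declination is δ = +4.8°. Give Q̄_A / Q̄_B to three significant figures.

— Configuration A (φ=-23.9°):
Solar declination: sin δ = sin ε · sin λ_s = sin 16.90° × sin 41.9° = 0.19414, so δ = +11.195°.
cos H₀ = −tan(-23.9°) tan(+11.195°) = 0.0877, H₀ = 1.4830 rad.
Bracket: H₀ sin φ sin δ + cos φ cos δ sin H₀ = 1.4830×-0.40514×0.19414 + 0.91425×0.98097×0.99615 = -0.116644 + 0.893399 = 0.776755.
Q̄ = (S₀/π) × [bracket] = (2469/π) × 0.776755 = 610.46 W/m².
— Configuration B (φ=-23.9°):
cos H₀ = −tan(-23.9°) tan(+4.800°) = 0.0372, H₀ = 1.5336 rad.
Bracket: H₀ sin φ sin δ + cos φ cos δ sin H₀ = 1.5336×-0.40514×0.08368 + 0.91425×0.99649×0.99931 = -0.051992 + 0.910412 = 0.858420.
Q̄ = (S₀/π) × [bracket] = (2469/π) × 0.858420 = 674.64 W/m².
Ratio Q̄_A / Q̄_B = 610.46 / 674.64 = 0.9049.

Q̄_A / Q̄_B ≈ 0.905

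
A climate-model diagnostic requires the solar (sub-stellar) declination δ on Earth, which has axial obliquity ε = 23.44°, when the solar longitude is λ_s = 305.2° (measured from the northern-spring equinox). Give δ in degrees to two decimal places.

sin δ = sin ε · sin λ_s = sin 23.44° × sin 305.2° = -0.325051.
δ = arcsin(-0.325051) = -18.97°.

δ = -18.97°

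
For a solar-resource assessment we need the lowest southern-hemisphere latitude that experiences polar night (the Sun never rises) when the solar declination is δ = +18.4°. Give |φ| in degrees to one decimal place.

Polar night requires cos H₀ = −tan φ tan δ ≥ 1, i.e. tan φ tan δ ≤ −1.
The boundary is |tan φ| · |tan δ| = 1, so |φ| = 90° − |δ| = 90° − 18.4° = 71.6° in the southern hemisphere.

|φ| = 71.6°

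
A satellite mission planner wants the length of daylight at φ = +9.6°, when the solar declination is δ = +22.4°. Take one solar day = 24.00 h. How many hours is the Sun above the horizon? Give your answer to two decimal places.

12.53 h

cos H₀ = −tan φ · tan δ = −tan(+9.6°) × tan(+22.400°) = -0.0697, so H₀ = 1.6406 rad = 94.00°.
Daylight = 2H₀/(2π) × 24.00 h = (1.6406/π) × 24.00 = 12.53 h.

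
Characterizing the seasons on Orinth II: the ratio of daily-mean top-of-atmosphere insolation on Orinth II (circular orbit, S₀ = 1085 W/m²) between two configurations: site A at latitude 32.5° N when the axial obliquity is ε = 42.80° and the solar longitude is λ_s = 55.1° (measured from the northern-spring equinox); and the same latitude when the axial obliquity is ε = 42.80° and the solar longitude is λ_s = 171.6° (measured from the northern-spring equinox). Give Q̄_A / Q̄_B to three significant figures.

— Configuration A (φ=+32.5°):
Solar declination: sin δ = sin ε · sin λ_s = sin 42.80° × sin 55.1° = 0.55725, so δ = +33.865°.
cos H₀ = −tan(+32.5°) tan(+33.865°) = -0.4275, H₀ = 2.0126 rad.
Bracket: H₀ sin φ sin δ + cos φ cos δ sin H₀ = 2.0126×0.53730×0.55725 + 0.84339×0.83035×0.90400 = 0.602593 + 0.633079 = 1.235672.
Q̄ = (S₀/π) × [bracket] = (1085/π) × 1.235672 = 426.76 W/m².
— Configuration B (φ=+32.5°):
Solar declination: sin δ = sin ε · sin λ_s = sin 42.80° × sin 171.6° = 0.09925, so δ = +5.696°.
cos H₀ = −tan(+32.5°) tan(+5.696°) = -0.0635, H₀ = 1.6344 rad.
Bracket: H₀ sin φ sin δ + cos φ cos δ sin H₀ = 1.6344×0.53730×0.09925 + 0.84339×0.99506×0.99798 = 0.087158 + 0.837528 = 0.924686.
Q̄ = (S₀/π) × [bracket] = (1085/π) × 0.924686 = 319.36 W/m².
Ratio Q̄_A / Q̄_B = 426.76 / 319.36 = 1.336.

Q̄_A / Q̄_B ≈ 1.34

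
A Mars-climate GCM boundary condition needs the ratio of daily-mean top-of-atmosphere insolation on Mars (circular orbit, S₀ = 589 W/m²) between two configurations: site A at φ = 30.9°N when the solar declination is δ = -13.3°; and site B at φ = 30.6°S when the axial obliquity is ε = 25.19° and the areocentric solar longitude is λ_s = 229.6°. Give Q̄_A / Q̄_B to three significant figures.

Q̄_A / Q̄_B ≈ 0.603

— Configuration A (φ=+30.9°):
cos H₀ = −tan(+30.9°) tan(-13.300°) = 0.1415, H₀ = 1.4288 rad.
Bracket: H₀ sin φ sin δ + cos φ cos δ sin H₀ = 1.4288×0.51354×-0.23005 + 0.85806×0.97318×0.98994 = -0.168798 + 0.826646 = 0.657848.
Q̄ = (S₀/π) × [bracket] = (589/π) × 0.657848 = 123.34 W/m².
— Configuration B (φ=-30.6°):
sin δ = sin 25.19° × sin 229.6° = -0.32413, so δ = -18.913°.
cos H₀ = −tan(-30.6°) tan(-18.913°) = -0.2026, H₀ = 1.7748 rad.
Bracket: H₀ sin φ sin δ + cos φ cos δ sin H₀ = 1.7748×-0.50904×-0.32413 + 0.86074×0.94601×0.97926 = 0.292833 + 0.797381 = 1.090214.
Q̄ = (S₀/π) × [bracket] = (589/π) × 1.090214 = 204.40 W/m².
Ratio Q̄_A / Q̄_B = 123.34 / 204.40 = 0.6034.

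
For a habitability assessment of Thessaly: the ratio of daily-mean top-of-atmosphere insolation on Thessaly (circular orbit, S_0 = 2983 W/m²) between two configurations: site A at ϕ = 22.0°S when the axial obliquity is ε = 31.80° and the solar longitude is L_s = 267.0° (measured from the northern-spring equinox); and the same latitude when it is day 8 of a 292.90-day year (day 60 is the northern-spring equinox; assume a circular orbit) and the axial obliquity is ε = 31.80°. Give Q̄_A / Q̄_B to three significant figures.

— Configuration A (ϕ=-22.0°):
Solar declination: sin δ = sin ε · sin L_s = sin 31.80° × sin 267.0° = -0.52623, so δ = -31.751°.
cos h₀ = −tan(-22.0°) tan(-31.751°) = -0.2500, h₀ = 1.8235 rad.
Bracket: h₀ sin ϕ sin δ + cos ϕ cos δ sin h₀ = 1.8235×-0.37461×-0.52623 + 0.92718×0.85034×0.96824 = 0.359468 + 0.763378 = 1.122846.
Q̄ = (S_0/π) × [bracket] = (2983/π) × 1.122846 = 1066.2 W/m².
— Configuration B (ϕ=-22.0°):
Solar longitude: L_s = 360° × (8 − 60)/292.90 = -63.913°, i.e. -63.913° + 360° = 296.087°.
sin δ = sin 31.80° × sin 296.087° = -0.47327, so δ = -28.247°.
cos h₀ = −tan(-22.0°) tan(-28.247°) = -0.2171, h₀ = 1.7896 rad.
Bracket: h₀ sin ϕ sin δ + cos ϕ cos δ sin h₀ = 1.7896×-0.37461×-0.47327 + 0.92718×0.88092×0.97616 = 0.317281 + 0.797300 = 1.114581.
Q̄ = (S_0/π) × [bracket] = (2983/π) × 1.114581 = 1058.3 W/m².
Ratio Q̄_A / Q̄_B = 1066.2 / 1058.3 = 1.007.

Q̄_A / Q̄_B ≈ 1.01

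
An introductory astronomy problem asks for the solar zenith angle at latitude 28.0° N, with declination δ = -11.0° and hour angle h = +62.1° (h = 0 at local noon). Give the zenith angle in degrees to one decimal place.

cos θ_z = sin ϕ sin δ + cos ϕ cos δ cos h = -0.089579 + 0.405567 = 0.315988.
θ_z = arccos(0.315988) = 71.6°.

θ_z = 71.6°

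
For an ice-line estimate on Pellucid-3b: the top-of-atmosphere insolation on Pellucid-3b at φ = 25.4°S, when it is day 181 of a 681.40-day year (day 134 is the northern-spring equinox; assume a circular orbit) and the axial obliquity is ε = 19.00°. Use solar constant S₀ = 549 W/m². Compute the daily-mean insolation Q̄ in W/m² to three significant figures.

Q̄ ≈ 141 W/m²

Solar longitude: λ_s = 360° × (181 − 134)/681.40 = 24.831°.
sin δ = sin 19.00° × sin 24.831° = 0.13672, so δ = +7.858°.
cos H₀ = −tan(-25.4°) tan(+7.858°) = 0.0655, H₀ = 1.5052 rad.
Bracket: H₀ sin φ sin δ + cos φ cos δ sin H₀ = 1.5052×-0.42894×0.13672 + 0.90334×0.99061×0.99785 = -0.088272 + 0.892934 = 0.804662.
Q̄ = (S₀/π) × [bracket] = (549/π) × 0.804662 = 140.6 W/m².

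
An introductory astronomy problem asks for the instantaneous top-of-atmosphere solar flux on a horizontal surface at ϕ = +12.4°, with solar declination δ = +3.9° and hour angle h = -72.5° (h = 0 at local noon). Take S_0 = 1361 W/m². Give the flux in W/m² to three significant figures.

419 W/m²

cos θ_z = sin ϕ sin δ + cos ϕ cos δ cos h = 0.014605 + 0.293011 = 0.307616.
Flux = S_0 · cos θ_z = 1361 × 0.307616 = 418.7 W/m².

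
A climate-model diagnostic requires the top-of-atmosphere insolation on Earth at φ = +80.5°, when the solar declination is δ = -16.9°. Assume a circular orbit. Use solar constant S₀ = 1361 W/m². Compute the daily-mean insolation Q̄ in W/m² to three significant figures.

cos H₀ = −tan(+80.5°) tan(-16.900°) = 1.8156 ≥ 1 ⇒ polar night, H₀ = 0 and Q̄ = 0.

Q̄ ≈ 0.00 W/m²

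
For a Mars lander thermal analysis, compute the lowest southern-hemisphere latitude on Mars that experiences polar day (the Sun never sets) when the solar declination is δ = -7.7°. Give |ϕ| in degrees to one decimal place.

|ϕ| = 82.3°

Polar day requires cos h₀ = −tan ϕ tan δ ≤ −1, i.e. tan ϕ tan δ ≥ 1.
The boundary is |tan ϕ| · |tan δ| = 1, so |ϕ| = 90° − |δ| = 90° − 7.7° = 82.3° in the southern hemisphere.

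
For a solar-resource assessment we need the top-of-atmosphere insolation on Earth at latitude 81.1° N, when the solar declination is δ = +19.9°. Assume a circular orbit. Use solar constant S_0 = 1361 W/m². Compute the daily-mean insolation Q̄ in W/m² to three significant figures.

cos h₀ = −tan(+81.1°) tan(+19.900°) = -2.3117 ≤ −1 ⇒ polar day, h₀ = π.
Bracket: h₀ sin ϕ sin δ + cos ϕ cos δ sin h₀ = 3.1416×0.98796×0.34038 + 0.15471×0.94029×0.00000 = 1.056463 + 0.000000 = 1.056463.
Q̄ = (S_0/π) × [bracket] = (1361/π) × 1.056463 = 457.7 W/m².

Q̄ ≈ 458 W/m²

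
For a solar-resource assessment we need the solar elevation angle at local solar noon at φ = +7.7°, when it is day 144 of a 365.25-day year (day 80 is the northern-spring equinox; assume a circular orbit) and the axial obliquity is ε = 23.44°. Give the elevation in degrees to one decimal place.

Solar longitude: λ_s = 360° × (144 − 80)/365.25 = 63.080°.
sin δ = sin 23.44° × sin 63.080° = 0.35468, so δ = +20.774°.
At local noon the hour angle is zero, so the zenith angle equals |φ − δ| = |+7.7° − (+20.774°)| = 13.074°.
Elevation = 90° − 13.074° = 76.9°.

76.9°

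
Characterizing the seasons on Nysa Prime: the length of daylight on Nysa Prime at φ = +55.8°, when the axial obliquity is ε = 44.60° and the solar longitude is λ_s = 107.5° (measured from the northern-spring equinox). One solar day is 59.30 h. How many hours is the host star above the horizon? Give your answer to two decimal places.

Solar declination: sin δ = sin ε · sin λ_s = sin 44.60° × sin 107.5° = 0.66966, so δ = +42.040°.
Sunrise equation: cos H₀ = −tan φ · tan δ = -1.3268 ≤ −1, so the host star never sets (polar day) and H₀ = π.
Daylight = 2H₀/(2π) × 59.30 h = (3.1416/π) × 59.30 = 59.30 h.

59.30 h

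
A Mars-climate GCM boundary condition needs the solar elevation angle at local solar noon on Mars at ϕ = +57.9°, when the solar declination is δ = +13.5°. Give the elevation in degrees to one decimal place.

At local noon the hour angle is zero, so the zenith angle equals |ϕ − δ| = |+57.9° − (+13.500°)| = 44.400°.
Elevation = 90° − 44.400° = 45.6°.

45.6°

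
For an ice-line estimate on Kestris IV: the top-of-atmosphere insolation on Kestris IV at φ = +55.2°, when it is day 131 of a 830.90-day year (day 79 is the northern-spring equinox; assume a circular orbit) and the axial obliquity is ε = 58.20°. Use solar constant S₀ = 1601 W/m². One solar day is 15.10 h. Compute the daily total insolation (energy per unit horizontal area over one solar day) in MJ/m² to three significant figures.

28.5 MJ/m²

Solar longitude: λ_s = 360° × (131 − 79)/830.90 = 22.530°.
sin δ = sin 58.20° × sin 22.530° = 0.32565, so δ = +19.005°.
cos H₀ = −tan(+55.2°) tan(+19.005°) = -0.4956, H₀ = 2.0893 rad.
Bracket: H₀ sin φ sin δ + cos φ cos δ sin H₀ = 2.0893×0.82115×0.32565 + 0.57071×0.94549×0.86857 = 0.558694 + 0.468681 = 1.027375.
Q̄ = (S₀/π) × [bracket] = (1601/π) × 1.027375 = 523.56 W/m².
Daily total = Q̄ × 15.10 h × 3600 s/h = 523.56 × 15.10 × 3600 / 10⁶ = 28.46 MJ/m².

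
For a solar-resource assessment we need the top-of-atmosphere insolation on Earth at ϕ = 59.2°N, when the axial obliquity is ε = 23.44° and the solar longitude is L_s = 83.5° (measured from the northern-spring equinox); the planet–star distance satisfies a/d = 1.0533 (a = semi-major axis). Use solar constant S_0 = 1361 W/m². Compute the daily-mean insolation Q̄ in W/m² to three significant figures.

Solar declination: sin δ = sin ε · sin L_s = sin 23.44° × sin 83.5° = 0.39523, so δ = +23.280°.
cos h₀ = −tan(+59.2°) tan(+23.280°) = -0.7218, h₀ = 2.3772 rad.
Bracket: h₀ sin ϕ sin δ + cos ϕ cos δ sin h₀ = 2.3772×0.85896×0.39523 + 0.51204×0.91858×0.69213 = 0.807028 + 0.325543 = 1.132571.
Inverse-square distance factor (a/d)² = 1.0533² = 1.109441.
Q̄ = (S_0/π) × 1.109441 × [bracket] = (1361/π) × 1.109441 × 1.132571 = 544.3 W/m².

Q̄ ≈ 544 W/m²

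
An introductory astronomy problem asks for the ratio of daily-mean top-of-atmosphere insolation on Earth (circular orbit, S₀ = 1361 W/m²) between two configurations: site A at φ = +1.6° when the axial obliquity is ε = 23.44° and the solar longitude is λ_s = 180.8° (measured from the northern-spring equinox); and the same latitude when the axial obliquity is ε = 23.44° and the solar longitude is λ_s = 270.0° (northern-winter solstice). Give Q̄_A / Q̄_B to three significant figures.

— Configuration A (φ=+1.6°):
Solar declination: sin δ = sin ε · sin λ_s = sin 23.44° × sin 180.8° = -0.00555, so δ = -0.318°.
cos H₀ = −tan(+1.6°) tan(-0.318°) = 0.0002, H₀ = 1.5706 rad.
Bracket: H₀ sin φ sin δ + cos φ cos δ sin H₀ = 1.5706×0.02792×-0.00555 + 0.99961×0.99998×1.00000 = -0.000243 + 0.999590 = 0.999347.
Q̄ = (S₀/π) × [bracket] = (1361/π) × 0.999347 = 432.94 W/m².
— Configuration B (φ=+1.6°):
Solar declination: sin δ = sin ε · sin λ_s = sin 23.44° × sin 270.0° = -0.39779, so δ = -23.440°.
cos H₀ = −tan(+1.6°) tan(-23.440°) = 0.0121, H₀ = 1.5587 rad.
Bracket: H₀ sin φ sin δ + cos φ cos δ sin H₀ = 1.5587×0.02792×-0.39779 + 0.99961×0.91748×0.99993 = -0.017311 + 0.917058 = 0.899747.
Q̄ = (S₀/π) × [bracket] = (1361/π) × 0.899747 = 389.79 W/m².
Ratio Q̄_A / Q̄_B = 432.94 / 389.79 = 1.111.

Q̄_A / Q̄_B ≈ 1.11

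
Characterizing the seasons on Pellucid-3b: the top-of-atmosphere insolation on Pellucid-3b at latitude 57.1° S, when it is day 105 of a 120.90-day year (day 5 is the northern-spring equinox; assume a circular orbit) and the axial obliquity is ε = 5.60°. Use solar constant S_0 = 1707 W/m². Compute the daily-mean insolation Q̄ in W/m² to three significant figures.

Solar longitude: L_s = 360° × (105 − 5)/120.90 = 297.767°.
sin δ = sin 5.60° × sin 297.767° = -0.08635, so δ = -4.953°.
cos h₀ = −tan(-57.1°) tan(-4.953°) = -0.1340, h₀ = 1.7052 rad.
Bracket: h₀ sin ϕ sin δ + cos ϕ cos δ sin h₀ = 1.7052×-0.83962×-0.08635 + 0.54317×0.99627×0.99099 = 0.123629 + 0.536268 = 0.659897.
Q̄ = (S_0/π) × [bracket] = (1707/π) × 0.659897 = 358.6 W/m².

Q̄ ≈ 359 W/m²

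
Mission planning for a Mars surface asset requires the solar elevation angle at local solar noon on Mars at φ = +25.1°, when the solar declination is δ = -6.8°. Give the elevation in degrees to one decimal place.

At local noon the hour angle is zero, so the zenith angle equals |φ − δ| = |+25.1° − (-6.800°)| = 31.900°.
Elevation = 90° − 31.900° = 58.1°.

58.1°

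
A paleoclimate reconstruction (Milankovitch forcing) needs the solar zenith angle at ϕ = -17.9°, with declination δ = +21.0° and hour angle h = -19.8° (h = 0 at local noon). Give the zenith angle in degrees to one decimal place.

cos θ_z = sin ϕ sin δ + cos ϕ cos δ cos h = -0.110147 + 0.835869 = 0.725722.
θ_z = arccos(0.725722) = 43.5°.

θ_z = 43.5°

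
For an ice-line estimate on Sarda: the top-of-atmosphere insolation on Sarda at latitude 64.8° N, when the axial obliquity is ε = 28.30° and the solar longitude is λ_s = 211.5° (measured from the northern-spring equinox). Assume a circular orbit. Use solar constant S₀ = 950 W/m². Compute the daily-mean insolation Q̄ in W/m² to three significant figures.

Q̄ ≈ 37.2 W/m²

Solar declination: sin δ = sin ε · sin λ_s = sin 28.30° × sin 211.5° = -0.24771, so δ = -14.342°.
cos H₀ = −tan(+64.8°) tan(-14.342°) = 0.5433, H₀ = 0.9964 rad.
Bracket: H₀ sin φ sin δ + cos φ cos δ sin H₀ = 0.9964×0.90483×-0.24771 + 0.42578×0.96883×0.83951 = -0.223329 + 0.346305 = 0.122976.
Q̄ = (S₀/π) × [bracket] = (950/π) × 0.122976 = 37.19 W/m².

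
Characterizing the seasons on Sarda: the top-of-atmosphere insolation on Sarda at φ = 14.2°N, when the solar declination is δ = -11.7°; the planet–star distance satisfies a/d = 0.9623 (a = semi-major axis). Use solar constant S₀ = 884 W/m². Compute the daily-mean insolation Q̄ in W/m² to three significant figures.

Q̄ ≈ 227 W/m²

cos H₀ = −tan(+14.2°) tan(-11.700°) = 0.0524, H₀ = 1.5184 rad.
Bracket: H₀ sin φ sin δ + cos φ cos δ sin H₀ = 1.5184×0.24531×-0.20279 + 0.96945×0.97922×0.99863 = -0.075535 + 0.948004 = 0.872469.
Inverse-square distance factor (a/d)² = 0.9623² = 0.926021.
Q̄ = (S₀/π) × 0.926021 × [bracket] = (884/π) × 0.926021 × 0.872469 = 227.3 W/m².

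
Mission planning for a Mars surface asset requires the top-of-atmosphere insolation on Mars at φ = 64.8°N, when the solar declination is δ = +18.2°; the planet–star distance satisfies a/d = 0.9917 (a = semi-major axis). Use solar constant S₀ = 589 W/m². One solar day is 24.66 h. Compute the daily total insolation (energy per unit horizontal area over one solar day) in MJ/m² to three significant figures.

15.6 MJ/m²

cos H₀ = −tan(+64.8°) tan(+18.200°) = -0.6987, H₀ = 2.3444 rad.
Bracket: H₀ sin φ sin δ + cos φ cos δ sin H₀ = 2.3444×0.90483×0.31233 + 0.42578×0.94997×0.71541 = 0.662540 + 0.289368 = 0.951908.
Inverse-square distance factor (a/d)² = 0.9917² = 0.983469.
Q̄ = (S₀/π) × 0.983469 × [bracket] = (589/π) × 0.983469 × 0.951908 = 175.52 W/m².
Daily total = Q̄ × 24.66 h × 3600 s/h = 175.52 × 24.66 × 3600 / 10⁶ = 15.58 MJ/m².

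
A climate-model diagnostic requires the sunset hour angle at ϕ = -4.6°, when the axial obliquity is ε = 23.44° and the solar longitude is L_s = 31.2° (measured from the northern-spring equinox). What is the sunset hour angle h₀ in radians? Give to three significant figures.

Solar declination: sin δ = sin ε · sin L_s = sin 23.44° × sin 31.2° = 0.20607, so δ = +11.892°.
cos h₀ = −tan ϕ · tan δ = −tan(-4.6°) × tan(+11.892°) = 0.0169, so h₀ = 1.5539 rad = 89.03°.

h₀ = 1.55 rad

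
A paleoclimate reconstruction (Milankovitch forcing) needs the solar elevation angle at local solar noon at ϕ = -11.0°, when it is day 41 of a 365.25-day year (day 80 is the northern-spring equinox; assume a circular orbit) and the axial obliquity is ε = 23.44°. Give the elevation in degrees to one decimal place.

86.7°

Solar longitude: L_s = 360° × (41 − 80)/365.25 = -38.439°, i.e. -38.439° + 360° = 321.561°.
sin δ = sin 23.44° × sin 321.561° = -0.24730, so δ = -14.318°.
At local noon the hour angle is zero, so the zenith angle equals |ϕ − δ| = |-11.0° − (-14.318°)| = 3.318°.
Elevation = 90° − 3.318° = 86.7°.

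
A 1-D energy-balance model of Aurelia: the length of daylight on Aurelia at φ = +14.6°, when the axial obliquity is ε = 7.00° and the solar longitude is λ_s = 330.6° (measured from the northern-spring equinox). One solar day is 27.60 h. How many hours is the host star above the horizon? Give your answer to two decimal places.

Solar declination: sin δ = sin ε · sin λ_s = sin 7.00° × sin 330.6° = -0.05983, so δ = -3.430°.
cos H₀ = −tan φ · tan δ = −tan(+14.6°) × tan(-3.430°) = 0.0156, so H₀ = 1.5552 rad = 89.11°.
Daylight = 2H₀/(2π) × 27.60 h = (1.5552/π) × 27.60 = 13.66 h.

13.66 h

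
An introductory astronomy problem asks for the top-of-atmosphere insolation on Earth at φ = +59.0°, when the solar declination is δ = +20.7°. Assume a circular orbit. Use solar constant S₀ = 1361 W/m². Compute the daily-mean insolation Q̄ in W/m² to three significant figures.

Q̄ ≈ 458 W/m²

cos H₀ = −tan(+59.0°) tan(+20.700°) = -0.6289, H₀ = 2.2509 rad.
Bracket: H₀ sin φ sin δ + cos φ cos δ sin H₀ = 2.2509×0.85717×0.35347 + 0.51504×0.93544×0.77750 = 0.681986 + 0.374591 = 1.056577.
Q̄ = (S₀/π) × [bracket] = (1361/π) × 1.056577 = 457.7 W/m².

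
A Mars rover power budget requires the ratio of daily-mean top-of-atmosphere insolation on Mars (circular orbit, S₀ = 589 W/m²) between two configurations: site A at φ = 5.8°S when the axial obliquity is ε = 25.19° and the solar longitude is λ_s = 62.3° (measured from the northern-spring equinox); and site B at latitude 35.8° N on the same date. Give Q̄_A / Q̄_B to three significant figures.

Q̄_A / Q̄_B ≈ 0.763

— Configuration A (φ=-5.8°):
Solar declination: sin δ = sin ε · sin λ_s = sin 25.19° × sin 62.3° = 0.37684, so δ = +22.138°.
cos H₀ = −tan(-5.8°) tan(+22.138°) = 0.0413, H₀ = 1.5295 rad.
Bracket: H₀ sin φ sin δ + cos φ cos δ sin H₀ = 1.5295×-0.10106×0.37684 + 0.99488×0.92628×0.99915 = -0.058249 + 0.920754 = 0.862505.
Q̄ = (S₀/π) × [bracket] = (589/π) × 0.862505 = 161.71 W/m².
— Configuration B (φ=+35.8°):
cos H₀ = −tan(+35.8°) tan(+22.138°) = -0.2934, H₀ = 1.8686 rad.
Bracket: H₀ sin φ sin δ + cos φ cos δ sin H₀ = 1.8686×0.58496×0.37684 + 0.81106×0.92628×0.95598 = 0.411907 + 0.718198 = 1.130105.
Q̄ = (S₀/π) × [bracket] = (589/π) × 1.130105 = 211.88 W/m².
Ratio Q̄_A / Q̄_B = 161.71 / 211.88 = 0.7632.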